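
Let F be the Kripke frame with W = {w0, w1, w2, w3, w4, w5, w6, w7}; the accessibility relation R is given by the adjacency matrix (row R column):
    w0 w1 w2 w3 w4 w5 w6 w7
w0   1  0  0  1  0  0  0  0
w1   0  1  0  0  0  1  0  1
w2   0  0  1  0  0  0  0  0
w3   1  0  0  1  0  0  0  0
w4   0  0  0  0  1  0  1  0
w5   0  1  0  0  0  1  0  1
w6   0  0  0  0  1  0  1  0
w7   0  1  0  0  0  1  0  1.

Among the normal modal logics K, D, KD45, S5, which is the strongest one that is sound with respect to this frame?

Serial (axiom D): yes — every world has a successor (e.g. w0 R w0).
Transitive (axiom 4): yes — every two-step R-path is closed by a direct edge.
Euclidean (axiom 5): yes — any two successors of a common world are R-related.
Reflexive (axiom T): yes — every world is R-related to itself.
So F validates K, D, KD45, S5. The strongest is S5.

S5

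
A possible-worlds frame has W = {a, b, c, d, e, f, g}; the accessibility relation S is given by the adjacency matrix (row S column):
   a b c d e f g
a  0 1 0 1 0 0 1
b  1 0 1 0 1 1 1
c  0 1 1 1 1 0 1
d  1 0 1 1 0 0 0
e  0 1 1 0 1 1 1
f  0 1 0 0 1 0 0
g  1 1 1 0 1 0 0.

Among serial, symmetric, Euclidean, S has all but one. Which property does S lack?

Euclidean

Serial: yes — every world has a successor (e.g. a S b).
Symmetric: yes — every pair in S has its reverse in S.
Euclidean: no — a S b and a S d, but not b S d.
Only Euclidean fails.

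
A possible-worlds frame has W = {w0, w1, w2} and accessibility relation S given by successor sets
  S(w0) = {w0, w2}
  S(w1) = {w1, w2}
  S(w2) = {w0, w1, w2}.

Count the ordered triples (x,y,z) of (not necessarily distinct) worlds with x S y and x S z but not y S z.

Enumerating: (w2,w0,w1), (w2,w1,w0).

2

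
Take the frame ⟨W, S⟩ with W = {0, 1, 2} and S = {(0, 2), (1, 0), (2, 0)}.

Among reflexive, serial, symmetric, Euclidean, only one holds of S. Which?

serial

Reflexive: no — 0 is not related to itself.
Serial: yes — every world has a successor (e.g. 0 S 2).
Symmetric: no — 1 S 0 but not 0 S 1.
Euclidean: no — 0 S 2 and 0 S 2, but not 2 S 2.
Only serial holds.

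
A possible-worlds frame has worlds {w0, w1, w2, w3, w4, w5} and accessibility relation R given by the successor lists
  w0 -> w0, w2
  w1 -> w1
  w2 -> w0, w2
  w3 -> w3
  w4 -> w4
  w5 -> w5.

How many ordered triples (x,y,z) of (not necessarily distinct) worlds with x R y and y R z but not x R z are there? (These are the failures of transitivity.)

R is transitive; there are no such tuples.

0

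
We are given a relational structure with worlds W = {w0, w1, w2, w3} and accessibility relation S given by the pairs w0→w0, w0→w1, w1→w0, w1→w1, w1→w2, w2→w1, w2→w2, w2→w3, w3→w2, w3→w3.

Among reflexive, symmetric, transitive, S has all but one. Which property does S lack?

transitive

Reflexive: yes — every world is S-related to itself.
Symmetric: yes — every pair in S has its reverse in S.
Transitive: no — w0 S w1 and w1 S w2, but not w0 S w2.
Only transitive fails.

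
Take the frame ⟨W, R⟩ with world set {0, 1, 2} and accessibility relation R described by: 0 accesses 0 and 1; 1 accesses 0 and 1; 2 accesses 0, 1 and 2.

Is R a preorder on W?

Yes

Reflexive: yes — every world is R-related to itself.
Transitive: yes — every two-step R-path is closed by a direct edge.
So R is a preorder.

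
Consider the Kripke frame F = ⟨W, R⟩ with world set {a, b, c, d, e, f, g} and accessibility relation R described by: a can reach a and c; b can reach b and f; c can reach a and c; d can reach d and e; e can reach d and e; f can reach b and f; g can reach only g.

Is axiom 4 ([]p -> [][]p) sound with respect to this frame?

The schema 4 characterises exactly the transitive frames.
Transitive: yes — every two-step R-path is closed by a direct edge.

Yes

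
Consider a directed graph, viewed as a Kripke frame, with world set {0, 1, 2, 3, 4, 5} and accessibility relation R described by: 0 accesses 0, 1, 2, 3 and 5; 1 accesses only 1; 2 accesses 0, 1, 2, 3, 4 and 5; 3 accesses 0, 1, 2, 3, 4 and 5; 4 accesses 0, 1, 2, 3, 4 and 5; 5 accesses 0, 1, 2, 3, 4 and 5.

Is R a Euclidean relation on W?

Euclidean: no — 0 R 1 and 0 R 2, but not 1 R 2.

No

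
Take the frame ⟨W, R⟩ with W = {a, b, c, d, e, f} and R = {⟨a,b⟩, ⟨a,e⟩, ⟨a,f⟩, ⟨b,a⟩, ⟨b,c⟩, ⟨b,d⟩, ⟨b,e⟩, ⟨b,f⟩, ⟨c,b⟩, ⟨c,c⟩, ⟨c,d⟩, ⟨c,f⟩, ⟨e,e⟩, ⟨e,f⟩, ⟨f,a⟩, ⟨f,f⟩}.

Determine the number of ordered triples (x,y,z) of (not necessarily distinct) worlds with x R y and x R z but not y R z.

Enumerating: (a,b,b), (a,e,b), (a,f,b), (a,f,e), (b,a,a), (b,a,c), (b,a,d), (b,c,a), (b,c,e), (b,d,a), (b,d,c), (b,d,d), … and 18 more.
Total: 30.

30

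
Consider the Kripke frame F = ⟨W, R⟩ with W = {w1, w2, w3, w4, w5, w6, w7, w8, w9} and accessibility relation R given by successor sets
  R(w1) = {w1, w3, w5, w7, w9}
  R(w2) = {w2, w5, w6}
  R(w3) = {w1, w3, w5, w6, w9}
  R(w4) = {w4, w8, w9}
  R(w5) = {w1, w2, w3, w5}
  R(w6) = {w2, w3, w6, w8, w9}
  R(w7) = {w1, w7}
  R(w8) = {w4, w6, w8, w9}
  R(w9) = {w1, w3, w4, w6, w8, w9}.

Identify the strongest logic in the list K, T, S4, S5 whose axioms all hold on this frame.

T

Reflexive (axiom T): yes — every world is R-related to itself.
Transitive (axiom 4): no — w1 R w3 and w3 R w6, but not w1 R w6.
Euclidean (axiom 5): no — w1 R w3 and w1 R w7, but not w3 R w7.
So F validates K, T; S4 would additionally require R to be transitive. The strongest is T.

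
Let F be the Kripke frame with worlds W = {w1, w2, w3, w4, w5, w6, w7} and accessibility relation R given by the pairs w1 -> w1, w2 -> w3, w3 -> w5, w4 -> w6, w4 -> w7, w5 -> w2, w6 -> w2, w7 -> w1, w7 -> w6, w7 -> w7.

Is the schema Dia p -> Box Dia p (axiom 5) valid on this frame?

The schema 5 characterises exactly the Euclidean frames.
Euclidean: no — w4 R w6 and w4 R w7, but not w6 R w7.

No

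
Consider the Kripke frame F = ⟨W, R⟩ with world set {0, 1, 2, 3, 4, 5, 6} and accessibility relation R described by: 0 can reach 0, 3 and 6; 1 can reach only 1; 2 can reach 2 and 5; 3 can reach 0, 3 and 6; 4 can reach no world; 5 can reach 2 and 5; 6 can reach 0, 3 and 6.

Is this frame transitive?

Yes

Transitive: yes — every two-step R-path is closed by a direct edge.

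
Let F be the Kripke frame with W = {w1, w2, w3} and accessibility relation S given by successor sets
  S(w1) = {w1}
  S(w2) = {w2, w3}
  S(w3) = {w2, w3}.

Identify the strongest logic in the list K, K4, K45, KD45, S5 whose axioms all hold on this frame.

S5

Transitive (axiom 4): yes — every two-step S-path is closed by a direct edge.
Euclidean (axiom 5): yes — any two successors of a common world are S-related.
Serial (axiom D): yes — every world has a successor (e.g. w1 S w1).
Reflexive (axiom T): yes — every world is S-related to itself.
So F validates K, K4, K45, KD45, S5. The strongest is S5.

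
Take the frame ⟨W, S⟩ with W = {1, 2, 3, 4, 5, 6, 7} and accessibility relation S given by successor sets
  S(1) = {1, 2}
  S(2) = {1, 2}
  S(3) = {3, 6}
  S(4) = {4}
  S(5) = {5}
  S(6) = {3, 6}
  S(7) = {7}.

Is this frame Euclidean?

Euclidean: yes — any two successors of a common world are S-related.

Yes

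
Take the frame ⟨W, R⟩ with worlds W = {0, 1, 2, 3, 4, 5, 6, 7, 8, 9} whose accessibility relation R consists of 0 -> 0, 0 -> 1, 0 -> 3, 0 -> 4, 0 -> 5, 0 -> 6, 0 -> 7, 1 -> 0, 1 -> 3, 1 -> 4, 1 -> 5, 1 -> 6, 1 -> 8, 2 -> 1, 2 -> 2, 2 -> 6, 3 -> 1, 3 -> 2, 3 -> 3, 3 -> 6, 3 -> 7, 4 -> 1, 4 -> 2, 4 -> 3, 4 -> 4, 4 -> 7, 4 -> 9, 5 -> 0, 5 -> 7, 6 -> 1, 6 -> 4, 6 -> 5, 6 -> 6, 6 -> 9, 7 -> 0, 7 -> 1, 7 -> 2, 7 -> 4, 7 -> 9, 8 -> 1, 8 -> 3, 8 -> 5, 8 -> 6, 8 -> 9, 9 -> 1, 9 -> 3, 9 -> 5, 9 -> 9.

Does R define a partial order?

Reflexive: no — 1 is not related to itself.
Transitive: no — 0 R 1 and 1 R 8, but not 0 R 8.
Antisymmetric: no — 0 R 1 and 1 R 0 with 0 ≠ 1.
So R is not a partial order.

No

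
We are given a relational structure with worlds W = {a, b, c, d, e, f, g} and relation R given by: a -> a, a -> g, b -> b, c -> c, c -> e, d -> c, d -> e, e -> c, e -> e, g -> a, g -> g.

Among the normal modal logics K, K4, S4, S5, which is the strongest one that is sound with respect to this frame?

Transitive (axiom 4): yes — every two-step R-path is closed by a direct edge.
Reflexive (axiom T): no — d is not related to itself.
Euclidean (axiom 5): yes — any two successors of a common world are R-related.
So F validates K, K4; S4 would additionally require R to be reflexive. The strongest is K4.

K4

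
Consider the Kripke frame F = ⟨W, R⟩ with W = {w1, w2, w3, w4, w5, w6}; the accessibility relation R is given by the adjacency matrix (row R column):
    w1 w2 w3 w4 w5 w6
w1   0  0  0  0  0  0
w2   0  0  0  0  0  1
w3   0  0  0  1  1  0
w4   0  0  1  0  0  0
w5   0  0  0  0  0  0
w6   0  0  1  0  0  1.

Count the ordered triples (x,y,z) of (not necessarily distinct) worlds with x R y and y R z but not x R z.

Enumerating: (w2,w6,w3), (w3,w4,w3), (w4,w3,w4), (w4,w3,w5), (w6,w3,w4), (w6,w3,w5).

6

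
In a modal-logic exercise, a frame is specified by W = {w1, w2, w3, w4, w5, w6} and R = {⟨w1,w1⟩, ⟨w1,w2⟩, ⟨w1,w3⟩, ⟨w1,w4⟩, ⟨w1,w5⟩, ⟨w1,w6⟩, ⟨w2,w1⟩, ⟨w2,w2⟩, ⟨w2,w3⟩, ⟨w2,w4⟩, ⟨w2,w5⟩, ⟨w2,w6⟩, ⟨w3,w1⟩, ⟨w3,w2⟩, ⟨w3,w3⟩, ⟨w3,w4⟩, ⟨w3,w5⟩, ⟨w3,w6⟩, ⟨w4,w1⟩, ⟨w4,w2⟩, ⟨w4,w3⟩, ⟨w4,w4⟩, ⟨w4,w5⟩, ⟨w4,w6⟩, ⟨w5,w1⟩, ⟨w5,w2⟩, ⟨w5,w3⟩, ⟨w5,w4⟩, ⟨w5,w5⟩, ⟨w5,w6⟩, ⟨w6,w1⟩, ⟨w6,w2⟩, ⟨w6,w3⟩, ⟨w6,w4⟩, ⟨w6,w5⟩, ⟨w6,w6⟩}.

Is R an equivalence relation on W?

Reflexive: yes — every world is R-related to itself.
Symmetric: yes — every pair in R has its reverse in R.
Transitive: yes — every two-step R-path is closed by a direct edge.
So R is an equivalence relation.

Yes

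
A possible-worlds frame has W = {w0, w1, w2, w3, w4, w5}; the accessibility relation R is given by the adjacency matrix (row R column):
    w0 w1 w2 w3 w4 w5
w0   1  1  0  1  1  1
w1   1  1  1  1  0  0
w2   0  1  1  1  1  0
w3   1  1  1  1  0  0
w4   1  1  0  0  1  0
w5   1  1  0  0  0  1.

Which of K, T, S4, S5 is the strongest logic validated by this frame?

T

Reflexive (axiom T): yes — every world is R-related to itself.
Transitive (axiom 4): no — w0 R w1 and w1 R w2, but not w0 R w2.
Euclidean (axiom 5): no — w0 R w1 and w0 R w4, but not w1 R w4.
So F validates K, T; S4 would additionally require R to be transitive. The strongest is T.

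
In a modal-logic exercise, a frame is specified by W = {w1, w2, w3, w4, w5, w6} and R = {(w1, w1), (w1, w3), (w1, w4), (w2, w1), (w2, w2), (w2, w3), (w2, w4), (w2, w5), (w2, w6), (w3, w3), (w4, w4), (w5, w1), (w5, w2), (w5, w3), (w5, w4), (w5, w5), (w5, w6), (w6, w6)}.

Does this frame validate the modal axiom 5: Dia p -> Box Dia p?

The schema 5 characterises exactly the Euclidean frames.
Euclidean: no — w1 R w3 and w1 R w4, but not w3 R w4.

No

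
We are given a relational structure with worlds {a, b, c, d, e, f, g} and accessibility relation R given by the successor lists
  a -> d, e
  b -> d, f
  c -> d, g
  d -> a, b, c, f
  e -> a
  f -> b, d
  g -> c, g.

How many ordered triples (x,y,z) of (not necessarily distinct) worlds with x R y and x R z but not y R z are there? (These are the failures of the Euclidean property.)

27

Enumerating: (a,d,d), (a,d,e), (a,e,d), (a,e,e), (b,d,d), (b,f,f), (c,d,d), (c,d,g), (c,g,d), (d,a,a), (d,a,b), (d,a,c), … and 15 more.
Total: 27.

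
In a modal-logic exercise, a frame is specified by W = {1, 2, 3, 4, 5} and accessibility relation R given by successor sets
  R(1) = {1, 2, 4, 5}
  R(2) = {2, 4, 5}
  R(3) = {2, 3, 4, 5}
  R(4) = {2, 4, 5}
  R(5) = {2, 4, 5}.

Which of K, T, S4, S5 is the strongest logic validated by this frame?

Reflexive (axiom T): yes — every world is R-related to itself.
Transitive (axiom 4): yes — every two-step R-path is closed by a direct edge.
Euclidean (axiom 5): no — 1 R 2 and 1 R 1, but not 2 R 1.
So F validates K, T, S4; S5 would additionally require R to be Euclidean. The strongest is S4.

S4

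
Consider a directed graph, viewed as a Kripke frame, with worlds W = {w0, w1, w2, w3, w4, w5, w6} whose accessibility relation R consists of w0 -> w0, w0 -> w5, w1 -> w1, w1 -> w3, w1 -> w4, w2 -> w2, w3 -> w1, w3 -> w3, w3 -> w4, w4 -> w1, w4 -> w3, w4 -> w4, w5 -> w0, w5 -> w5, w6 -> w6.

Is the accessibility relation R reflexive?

Yes

Reflexive: yes — every world is R-related to itself.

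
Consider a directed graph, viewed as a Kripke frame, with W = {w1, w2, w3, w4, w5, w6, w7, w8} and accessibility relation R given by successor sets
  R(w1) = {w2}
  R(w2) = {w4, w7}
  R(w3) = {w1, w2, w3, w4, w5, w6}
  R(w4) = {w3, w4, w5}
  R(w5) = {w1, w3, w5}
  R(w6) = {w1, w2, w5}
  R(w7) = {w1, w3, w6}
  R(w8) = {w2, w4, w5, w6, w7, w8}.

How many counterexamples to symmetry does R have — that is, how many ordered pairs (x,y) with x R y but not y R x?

19

Enumerating: (w1,w2), (w2,w4), (w2,w7), (w3,w1), (w3,w2), (w3,w6), (w4,w5), (w5,w1), (w6,w1), (w6,w2), (w6,w5), (w7,w1), … and 7 more.
Total: 19.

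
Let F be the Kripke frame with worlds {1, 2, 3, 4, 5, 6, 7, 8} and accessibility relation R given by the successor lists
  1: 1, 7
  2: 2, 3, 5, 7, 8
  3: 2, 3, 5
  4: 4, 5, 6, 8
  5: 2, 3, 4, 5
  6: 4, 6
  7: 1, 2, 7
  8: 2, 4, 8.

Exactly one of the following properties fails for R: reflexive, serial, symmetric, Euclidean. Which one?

Euclidean

Reflexive: yes — every world is R-related to itself.
Serial: yes — every world has a successor (e.g. 1 R 1).
Symmetric: yes — every pair in R has its reverse in R.
Euclidean: no — 2 R 3 and 2 R 7, but not 3 R 7.
Only Euclidean fails.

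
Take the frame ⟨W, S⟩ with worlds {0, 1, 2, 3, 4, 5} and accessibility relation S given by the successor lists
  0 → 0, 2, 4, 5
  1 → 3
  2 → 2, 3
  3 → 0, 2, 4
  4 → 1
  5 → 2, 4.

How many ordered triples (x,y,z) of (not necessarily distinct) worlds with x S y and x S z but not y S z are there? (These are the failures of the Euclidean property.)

Enumerating: (0,2,0), (0,2,4), (0,2,5), (0,4,0), (0,4,2), (0,4,4), (0,4,5), (0,5,0), (0,5,5), (1,3,3), (2,3,3), (3,2,0), … and 8 more.
Total: 20.

20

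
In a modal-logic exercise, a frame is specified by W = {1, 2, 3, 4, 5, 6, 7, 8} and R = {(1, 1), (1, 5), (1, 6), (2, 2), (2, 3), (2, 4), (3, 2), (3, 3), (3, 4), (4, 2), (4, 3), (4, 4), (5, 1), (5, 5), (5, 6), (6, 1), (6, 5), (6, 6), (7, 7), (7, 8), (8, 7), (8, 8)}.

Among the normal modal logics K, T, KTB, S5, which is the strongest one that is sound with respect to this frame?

Reflexive (axiom T): yes — every world is R-related to itself.
Symmetric (axiom B): yes — every pair in R has its reverse in R.
Euclidean (axiom 5): yes — any two successors of a common world are R-related.
So F validates K, T, KTB, S5. The strongest is S5.

S5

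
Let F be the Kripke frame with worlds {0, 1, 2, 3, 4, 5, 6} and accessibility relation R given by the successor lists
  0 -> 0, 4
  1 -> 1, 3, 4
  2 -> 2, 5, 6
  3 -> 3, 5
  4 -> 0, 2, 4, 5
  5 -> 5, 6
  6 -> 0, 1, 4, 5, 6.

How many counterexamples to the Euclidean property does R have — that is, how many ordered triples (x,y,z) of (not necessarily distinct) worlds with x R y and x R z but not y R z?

Enumerating: (1,3,1), (1,3,4), (1,4,1), (1,4,3), (2,5,2), (2,6,2), (3,5,3), (4,0,2), (4,0,5), (4,2,0), (4,2,4), (4,5,0), … and 13 more.
Total: 25.

25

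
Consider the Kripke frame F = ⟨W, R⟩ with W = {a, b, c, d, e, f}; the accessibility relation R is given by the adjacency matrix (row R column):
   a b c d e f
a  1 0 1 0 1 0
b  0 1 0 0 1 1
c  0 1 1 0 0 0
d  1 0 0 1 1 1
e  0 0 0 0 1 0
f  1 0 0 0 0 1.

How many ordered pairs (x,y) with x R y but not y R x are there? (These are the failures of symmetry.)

9

Enumerating: (a,c), (a,e), (b,e), (b,f), (c,b), (d,a), (d,e), (d,f), (f,a).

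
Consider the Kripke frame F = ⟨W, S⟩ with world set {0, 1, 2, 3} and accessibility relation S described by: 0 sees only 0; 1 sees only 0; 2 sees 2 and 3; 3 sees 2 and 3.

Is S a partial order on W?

No

Reflexive: no — 1 is not related to itself.
Transitive: yes — every two-step S-path is closed by a direct edge.
Antisymmetric: no — 2 S 3 and 3 S 2 with 2 ≠ 3.
So S is not a partial order.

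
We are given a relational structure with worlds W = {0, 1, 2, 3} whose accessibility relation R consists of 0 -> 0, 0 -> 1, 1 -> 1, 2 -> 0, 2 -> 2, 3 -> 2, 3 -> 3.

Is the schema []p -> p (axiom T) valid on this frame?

The schema T characterises exactly the reflexive frames.
Reflexive: yes — every world is R-related to itself.

Yes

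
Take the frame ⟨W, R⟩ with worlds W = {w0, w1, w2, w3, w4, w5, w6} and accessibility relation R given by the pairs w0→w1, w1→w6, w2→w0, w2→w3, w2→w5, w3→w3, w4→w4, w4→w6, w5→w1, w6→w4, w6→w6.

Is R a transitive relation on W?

No

Transitive: no — w0 R w1 and w1 R w6, but not w0 R w6.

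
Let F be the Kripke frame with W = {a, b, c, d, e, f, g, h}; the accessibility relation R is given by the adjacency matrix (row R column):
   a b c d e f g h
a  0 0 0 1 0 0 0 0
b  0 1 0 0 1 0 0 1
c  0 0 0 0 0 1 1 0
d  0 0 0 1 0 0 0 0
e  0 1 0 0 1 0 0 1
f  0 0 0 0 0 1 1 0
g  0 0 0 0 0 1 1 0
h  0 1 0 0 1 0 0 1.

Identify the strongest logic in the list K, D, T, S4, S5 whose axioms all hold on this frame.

Serial (axiom D): yes — every world has a successor (e.g. a R d).
Reflexive (axiom T): no — a is not related to itself.
Transitive (axiom 4): yes — every two-step R-path is closed by a direct edge.
Euclidean (axiom 5): yes — any two successors of a common world are R-related.
So F validates K, D; T would additionally require R to be reflexive. The strongest is D.

D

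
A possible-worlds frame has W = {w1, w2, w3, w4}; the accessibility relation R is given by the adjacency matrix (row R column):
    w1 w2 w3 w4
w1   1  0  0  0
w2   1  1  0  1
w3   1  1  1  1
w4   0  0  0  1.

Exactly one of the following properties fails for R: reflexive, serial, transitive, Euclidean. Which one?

Reflexive: yes — every world is R-related to itself.
Serial: yes — every world has a successor (e.g. w1 R w1).
Transitive: yes — every two-step R-path is closed by a direct edge.
Euclidean: no — w2 R w1 and w2 R w4, but not w1 R w4.
Only Euclidean fails.

Euclidean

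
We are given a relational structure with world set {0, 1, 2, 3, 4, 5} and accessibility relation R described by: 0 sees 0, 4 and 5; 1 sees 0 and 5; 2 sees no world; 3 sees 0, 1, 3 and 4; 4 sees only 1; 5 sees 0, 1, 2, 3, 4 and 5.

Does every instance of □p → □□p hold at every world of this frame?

No

By correspondence theory, 4 is valid on a frame iff R is transitive.
Transitive: no — 0 R 4 and 4 R 1, but not 0 R 1.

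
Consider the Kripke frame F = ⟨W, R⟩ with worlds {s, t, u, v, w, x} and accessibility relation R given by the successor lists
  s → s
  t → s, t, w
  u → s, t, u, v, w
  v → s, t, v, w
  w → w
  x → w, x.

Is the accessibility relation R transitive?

Yes

Transitive: yes — every two-step R-path is closed by a direct edge.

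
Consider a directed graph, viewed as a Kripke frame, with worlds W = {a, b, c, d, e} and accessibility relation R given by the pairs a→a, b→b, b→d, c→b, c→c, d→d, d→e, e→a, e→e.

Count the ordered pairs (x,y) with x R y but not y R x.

4

Enumerating: (b,d), (c,b), (d,e), (e,a).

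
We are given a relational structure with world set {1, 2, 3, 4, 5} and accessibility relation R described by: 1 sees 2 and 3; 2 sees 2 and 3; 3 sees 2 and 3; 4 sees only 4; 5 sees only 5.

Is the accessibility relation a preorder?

No

Reflexive: no — 1 is not related to itself.
Transitive: yes — every two-step R-path is closed by a direct edge.
So R is not a preorder.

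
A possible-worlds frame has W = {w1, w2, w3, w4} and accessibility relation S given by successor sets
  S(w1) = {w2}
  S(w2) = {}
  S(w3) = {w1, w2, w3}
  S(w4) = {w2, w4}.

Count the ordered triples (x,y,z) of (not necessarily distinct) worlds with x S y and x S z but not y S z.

Enumerating: (w1,w2,w2), (w3,w1,w1), (w3,w1,w3), (w3,w2,w1), (w3,w2,w2), (w3,w2,w3), (w4,w2,w2), (w4,w2,w4).

8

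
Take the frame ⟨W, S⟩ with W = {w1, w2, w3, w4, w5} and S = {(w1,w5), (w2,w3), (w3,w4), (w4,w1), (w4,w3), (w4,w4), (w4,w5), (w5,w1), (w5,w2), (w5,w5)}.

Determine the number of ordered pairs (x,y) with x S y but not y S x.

Enumerating: (w2,w3), (w4,w1), (w4,w5), (w5,w2).

4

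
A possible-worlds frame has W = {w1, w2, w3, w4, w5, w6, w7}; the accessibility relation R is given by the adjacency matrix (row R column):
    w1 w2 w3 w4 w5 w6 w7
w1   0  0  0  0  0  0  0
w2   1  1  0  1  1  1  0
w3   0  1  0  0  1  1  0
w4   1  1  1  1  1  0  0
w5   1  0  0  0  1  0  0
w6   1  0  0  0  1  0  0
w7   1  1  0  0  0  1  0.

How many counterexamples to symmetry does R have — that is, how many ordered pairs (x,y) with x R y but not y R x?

15

Enumerating: (w2,w1), (w2,w5), (w2,w6), (w3,w2), (w3,w5), (w3,w6), (w4,w1), (w4,w3), (w4,w5), (w5,w1), (w6,w1), (w6,w5), (w7,w1), (w7,w2), (w7,w6).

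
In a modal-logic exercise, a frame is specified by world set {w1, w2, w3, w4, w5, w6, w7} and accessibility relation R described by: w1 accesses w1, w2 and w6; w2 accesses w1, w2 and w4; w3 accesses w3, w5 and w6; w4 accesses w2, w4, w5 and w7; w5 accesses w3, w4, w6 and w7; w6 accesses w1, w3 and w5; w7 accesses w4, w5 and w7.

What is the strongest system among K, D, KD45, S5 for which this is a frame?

D

Serial (axiom D): yes — every world has a successor (e.g. w1 R w1).
Transitive (axiom 4): no — w1 R w2 and w2 R w4, but not w1 R w4.
Euclidean (axiom 5): no — w1 R w2 and w1 R w6, but not w2 R w6.
Reflexive (axiom T): no — w5 is not related to itself.
So F validates K, D; KD45 would additionally require R to be Euclidean and transitive. The strongest is D.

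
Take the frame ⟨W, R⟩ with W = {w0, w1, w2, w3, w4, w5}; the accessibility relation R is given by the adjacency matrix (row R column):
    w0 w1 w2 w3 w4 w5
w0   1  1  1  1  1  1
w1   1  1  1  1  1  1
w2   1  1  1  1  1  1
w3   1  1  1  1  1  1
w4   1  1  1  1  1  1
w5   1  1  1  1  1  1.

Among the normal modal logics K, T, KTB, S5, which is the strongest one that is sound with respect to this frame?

S5

Reflexive (axiom T): yes — every world is R-related to itself.
Symmetric (axiom B): yes — every pair in R has its reverse in R.
Euclidean (axiom 5): yes — any two successors of a common world are R-related.
So F validates K, T, KTB, S5. The strongest is S5.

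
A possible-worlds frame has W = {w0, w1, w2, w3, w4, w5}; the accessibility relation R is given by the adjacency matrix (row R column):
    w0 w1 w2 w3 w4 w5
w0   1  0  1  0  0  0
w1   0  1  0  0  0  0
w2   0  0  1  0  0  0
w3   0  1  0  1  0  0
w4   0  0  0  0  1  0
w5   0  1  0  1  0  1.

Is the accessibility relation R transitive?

Transitive: yes — every two-step R-path is closed by a direct edge.

Yes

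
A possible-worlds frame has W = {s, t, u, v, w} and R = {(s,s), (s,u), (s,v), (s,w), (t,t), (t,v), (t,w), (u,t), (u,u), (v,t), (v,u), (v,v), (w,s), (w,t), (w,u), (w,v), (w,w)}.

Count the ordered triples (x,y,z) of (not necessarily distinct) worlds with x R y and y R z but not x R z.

9

Enumerating: (s,u,t), (s,v,t), (s,w,t), (t,v,u), (t,w,s), (t,w,u), (u,t,v), (u,t,w), (v,t,w).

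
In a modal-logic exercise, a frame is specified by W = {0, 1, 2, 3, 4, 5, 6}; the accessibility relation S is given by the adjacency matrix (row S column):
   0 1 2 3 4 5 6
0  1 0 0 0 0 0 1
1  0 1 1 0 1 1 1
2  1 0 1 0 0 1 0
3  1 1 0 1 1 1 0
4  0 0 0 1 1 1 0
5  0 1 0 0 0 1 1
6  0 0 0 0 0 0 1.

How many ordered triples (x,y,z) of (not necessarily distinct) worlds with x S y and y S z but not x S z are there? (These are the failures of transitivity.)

15

Enumerating: (1,2,0), (1,4,3), (2,0,6), (2,5,1), (2,5,6), (3,0,6), (3,1,2), (3,1,6), (3,5,6), (4,3,0), (4,3,1), (4,5,1), (4,5,6), (5,1,2), (5,1,4).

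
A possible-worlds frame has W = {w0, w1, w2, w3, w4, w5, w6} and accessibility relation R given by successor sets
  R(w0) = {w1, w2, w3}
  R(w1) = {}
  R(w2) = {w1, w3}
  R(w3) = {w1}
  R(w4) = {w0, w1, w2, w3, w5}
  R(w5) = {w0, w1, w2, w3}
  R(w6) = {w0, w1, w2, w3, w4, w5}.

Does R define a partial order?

No

Reflexive: no — w0 is not related to itself.
Transitive: yes — every two-step R-path is closed by a direct edge.
Antisymmetric: yes — no distinct pair is related both ways.
So R is not a partial order.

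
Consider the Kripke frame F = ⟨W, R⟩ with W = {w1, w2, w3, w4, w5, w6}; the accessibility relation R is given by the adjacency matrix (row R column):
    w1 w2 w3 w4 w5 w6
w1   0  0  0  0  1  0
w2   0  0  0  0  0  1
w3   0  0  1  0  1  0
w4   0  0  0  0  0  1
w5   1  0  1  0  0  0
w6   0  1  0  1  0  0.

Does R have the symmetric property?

Yes

Symmetric: yes — every pair in R has its reverse in R.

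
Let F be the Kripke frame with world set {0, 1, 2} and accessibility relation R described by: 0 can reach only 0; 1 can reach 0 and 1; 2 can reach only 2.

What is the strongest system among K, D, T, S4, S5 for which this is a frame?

Serial (axiom D): yes — every world has a successor (e.g. 0 R 0).
Reflexive (axiom T): yes — every world is R-related to itself.
Transitive (axiom 4): yes — every two-step R-path is closed by a direct edge.
Euclidean (axiom 5): no — 1 R 0 and 1 R 1, but not 0 R 1.
So F validates K, D, T, S4; S5 would additionally require R to be Euclidean. The strongest is S4.

S4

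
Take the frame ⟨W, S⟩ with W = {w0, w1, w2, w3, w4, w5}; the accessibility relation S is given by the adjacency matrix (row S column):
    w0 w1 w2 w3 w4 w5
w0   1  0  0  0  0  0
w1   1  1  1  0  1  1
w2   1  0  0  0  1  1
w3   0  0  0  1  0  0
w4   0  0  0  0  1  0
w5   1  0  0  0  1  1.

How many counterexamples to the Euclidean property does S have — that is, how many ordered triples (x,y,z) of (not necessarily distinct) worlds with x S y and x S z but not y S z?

Enumerating: (w1,w0,w1), (w1,w0,w2), (w1,w0,w4), (w1,w0,w5), (w1,w2,w1), (w1,w2,w2), (w1,w4,w0), (w1,w4,w1), (w1,w4,w2), (w1,w4,w5), (w1,w5,w1), (w1,w5,w2), … and 8 more.
Total: 20.

20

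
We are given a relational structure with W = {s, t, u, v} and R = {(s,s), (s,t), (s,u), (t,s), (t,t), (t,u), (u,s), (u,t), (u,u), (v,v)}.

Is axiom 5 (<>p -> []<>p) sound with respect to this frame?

Yes

Axiom 5 corresponds to the accessibility relation being Euclidean.
Euclidean: yes — any two successors of a common world are R-related.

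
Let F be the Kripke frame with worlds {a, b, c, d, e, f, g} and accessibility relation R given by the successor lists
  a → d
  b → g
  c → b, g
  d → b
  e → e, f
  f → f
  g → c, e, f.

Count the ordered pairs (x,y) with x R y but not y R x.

7

Enumerating: (a,d), (b,g), (c,b), (d,b), (e,f), (g,e), (g,f).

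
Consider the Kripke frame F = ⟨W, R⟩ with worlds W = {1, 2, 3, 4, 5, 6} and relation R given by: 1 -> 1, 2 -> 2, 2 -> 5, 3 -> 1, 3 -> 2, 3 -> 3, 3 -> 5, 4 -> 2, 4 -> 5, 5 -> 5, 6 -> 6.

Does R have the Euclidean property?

Euclidean: no — 3 R 1 and 3 R 2, but not 1 R 2.

No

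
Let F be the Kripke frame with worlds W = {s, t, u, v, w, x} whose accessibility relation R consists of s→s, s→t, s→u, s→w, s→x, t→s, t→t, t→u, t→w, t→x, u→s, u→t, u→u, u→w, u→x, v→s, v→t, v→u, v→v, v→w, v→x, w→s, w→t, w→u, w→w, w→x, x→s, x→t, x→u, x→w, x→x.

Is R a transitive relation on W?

Transitive: yes — every two-step R-path is closed by a direct edge.

Yes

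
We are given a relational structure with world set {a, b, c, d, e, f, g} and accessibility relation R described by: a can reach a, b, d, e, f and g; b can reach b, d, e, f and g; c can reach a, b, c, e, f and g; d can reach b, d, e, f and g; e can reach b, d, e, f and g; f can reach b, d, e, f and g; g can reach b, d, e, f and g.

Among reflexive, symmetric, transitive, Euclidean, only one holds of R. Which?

Reflexive: yes — every world is R-related to itself.
Symmetric: no — a R b but not b R a.
Transitive: no — c R a and a R d, but not c R d.
Euclidean: no — c R b and c R a, but not b R a.
Only reflexive holds.

reflexive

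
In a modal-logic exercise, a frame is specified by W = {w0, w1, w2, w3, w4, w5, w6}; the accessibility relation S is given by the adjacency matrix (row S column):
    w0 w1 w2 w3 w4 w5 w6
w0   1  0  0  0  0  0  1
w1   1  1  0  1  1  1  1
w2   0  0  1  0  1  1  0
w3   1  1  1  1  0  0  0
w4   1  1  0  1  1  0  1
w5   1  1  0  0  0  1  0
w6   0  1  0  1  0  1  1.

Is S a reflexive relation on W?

Reflexive: yes — every world is S-related to itself.

Yes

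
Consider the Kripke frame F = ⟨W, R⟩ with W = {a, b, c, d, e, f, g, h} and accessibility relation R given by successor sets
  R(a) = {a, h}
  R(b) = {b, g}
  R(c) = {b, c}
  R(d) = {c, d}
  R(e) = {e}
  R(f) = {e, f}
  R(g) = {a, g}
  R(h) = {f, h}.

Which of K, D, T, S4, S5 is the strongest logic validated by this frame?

Serial (axiom D): yes — every world has a successor (e.g. a R a).
Reflexive (axiom T): yes — every world is R-related to itself.
Transitive (axiom 4): no — a R h and h R f, but not a R f.
Euclidean (axiom 5): no — a R h and a R a, but not h R a.
So F validates K, D, T; S4 would additionally require R to be transitive. The strongest is T.

T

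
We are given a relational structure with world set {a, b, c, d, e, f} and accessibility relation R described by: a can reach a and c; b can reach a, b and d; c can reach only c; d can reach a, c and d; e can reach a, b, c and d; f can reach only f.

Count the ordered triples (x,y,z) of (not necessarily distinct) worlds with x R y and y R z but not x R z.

2

Enumerating: (b,a,c), (b,d,c).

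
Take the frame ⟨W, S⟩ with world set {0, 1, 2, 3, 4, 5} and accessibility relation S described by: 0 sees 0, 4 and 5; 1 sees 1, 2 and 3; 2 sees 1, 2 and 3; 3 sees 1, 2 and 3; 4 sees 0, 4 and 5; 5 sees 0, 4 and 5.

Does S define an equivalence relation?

Reflexive: yes — every world is S-related to itself.
Symmetric: yes — every pair in S has its reverse in S.
Transitive: yes — every two-step S-path is closed by a direct edge.
So S is an equivalence relation.

Yes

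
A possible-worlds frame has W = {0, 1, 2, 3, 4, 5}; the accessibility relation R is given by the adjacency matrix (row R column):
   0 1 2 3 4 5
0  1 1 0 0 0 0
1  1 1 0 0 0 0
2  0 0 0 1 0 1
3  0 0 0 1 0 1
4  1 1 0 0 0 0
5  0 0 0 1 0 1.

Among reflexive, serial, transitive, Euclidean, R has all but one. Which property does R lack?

reflexive

Reflexive: no — 2 is not related to itself.
Serial: yes — every world has a successor (e.g. 0 R 0).
Transitive: yes — every two-step R-path is closed by a direct edge.
Euclidean: yes — any two successors of a common world are R-related.
Only reflexive fails.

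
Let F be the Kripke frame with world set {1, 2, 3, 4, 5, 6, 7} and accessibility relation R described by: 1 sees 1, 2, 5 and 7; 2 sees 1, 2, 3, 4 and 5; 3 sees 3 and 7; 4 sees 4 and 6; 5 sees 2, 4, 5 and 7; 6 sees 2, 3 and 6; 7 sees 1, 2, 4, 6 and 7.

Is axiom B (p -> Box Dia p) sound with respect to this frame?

Axiom B corresponds to the accessibility relation being symmetric.
Symmetric: no — 1 R 5 but not 5 R 1.

No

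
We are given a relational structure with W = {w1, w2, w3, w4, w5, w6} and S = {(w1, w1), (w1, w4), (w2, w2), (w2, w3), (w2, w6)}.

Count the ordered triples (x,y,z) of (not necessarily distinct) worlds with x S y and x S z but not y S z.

Enumerating: (w1,w4,w1), (w1,w4,w4), (w2,w3,w2), (w2,w3,w3), (w2,w3,w6), (w2,w6,w2), (w2,w6,w3), (w2,w6,w6).

8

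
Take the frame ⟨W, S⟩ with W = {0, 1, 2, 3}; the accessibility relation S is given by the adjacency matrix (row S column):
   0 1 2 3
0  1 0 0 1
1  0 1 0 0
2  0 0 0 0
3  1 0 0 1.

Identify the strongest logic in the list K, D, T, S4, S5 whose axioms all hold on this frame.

K

Serial (axiom D): no — 2 has no S-successor.
Reflexive (axiom T): no — 2 is not related to itself.
Transitive (axiom 4): yes — every two-step S-path is closed by a direct edge.
Euclidean (axiom 5): yes — any two successors of a common world are S-related.
So F validates K; D would additionally require S to be serial. The strongest is K.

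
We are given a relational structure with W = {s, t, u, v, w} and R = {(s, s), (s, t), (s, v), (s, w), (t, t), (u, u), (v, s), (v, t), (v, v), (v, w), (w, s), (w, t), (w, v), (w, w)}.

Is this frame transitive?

Yes

Transitive: yes — every two-step R-path is closed by a direct edge.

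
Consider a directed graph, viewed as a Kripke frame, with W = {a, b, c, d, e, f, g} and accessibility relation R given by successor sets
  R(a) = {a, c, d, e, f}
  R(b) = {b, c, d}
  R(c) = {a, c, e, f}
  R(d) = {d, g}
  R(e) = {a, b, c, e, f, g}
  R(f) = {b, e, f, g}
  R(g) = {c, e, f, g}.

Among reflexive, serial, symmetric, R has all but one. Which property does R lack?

symmetric

Reflexive: yes — every world is R-related to itself.
Serial: yes — every world has a successor (e.g. a R a).
Symmetric: no — a R d but not d R a.
Only symmetric fails.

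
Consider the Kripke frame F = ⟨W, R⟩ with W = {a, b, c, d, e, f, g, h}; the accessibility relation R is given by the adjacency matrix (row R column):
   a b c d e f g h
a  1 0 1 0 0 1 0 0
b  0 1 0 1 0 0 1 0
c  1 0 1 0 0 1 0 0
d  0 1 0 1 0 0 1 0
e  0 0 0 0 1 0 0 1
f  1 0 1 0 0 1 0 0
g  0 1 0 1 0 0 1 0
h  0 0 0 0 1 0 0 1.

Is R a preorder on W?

Reflexive: yes — every world is R-related to itself.
Transitive: yes — every two-step R-path is closed by a direct edge.
So R is a preorder.

Yes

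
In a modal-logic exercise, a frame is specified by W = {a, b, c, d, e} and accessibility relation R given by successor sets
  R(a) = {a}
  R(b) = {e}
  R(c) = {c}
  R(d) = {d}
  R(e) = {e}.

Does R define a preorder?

Reflexive: no — b is not related to itself.
Transitive: yes — every two-step R-path is closed by a direct edge.
So R is not a preorder.

No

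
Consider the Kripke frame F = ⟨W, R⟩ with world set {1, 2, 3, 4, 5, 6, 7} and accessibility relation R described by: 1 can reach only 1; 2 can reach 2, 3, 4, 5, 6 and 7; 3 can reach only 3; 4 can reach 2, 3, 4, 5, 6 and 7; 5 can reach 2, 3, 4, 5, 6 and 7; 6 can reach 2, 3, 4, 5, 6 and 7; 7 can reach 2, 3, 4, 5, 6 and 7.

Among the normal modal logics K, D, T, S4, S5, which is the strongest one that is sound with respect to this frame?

Serial (axiom D): yes — every world has a successor (e.g. 1 R 1).
Reflexive (axiom T): yes — every world is R-related to itself.
Transitive (axiom 4): yes — every two-step R-path is closed by a direct edge.
Euclidean (axiom 5): no — 2 R 3 and 2 R 4, but not 3 R 4.
So F validates K, D, T, S4; S5 would additionally require R to be Euclidean. The strongest is S4.

S4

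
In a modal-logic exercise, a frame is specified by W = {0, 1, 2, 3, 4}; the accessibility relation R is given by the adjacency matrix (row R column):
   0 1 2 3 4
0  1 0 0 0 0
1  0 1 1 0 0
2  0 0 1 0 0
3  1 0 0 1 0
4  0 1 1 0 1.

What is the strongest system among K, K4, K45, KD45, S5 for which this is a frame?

K4

Transitive (axiom 4): yes — every two-step R-path is closed by a direct edge.
Euclidean (axiom 5): no — 4 R 2 and 4 R 1, but not 2 R 1.
Serial (axiom D): yes — every world has a successor (e.g. 0 R 0).
Reflexive (axiom T): yes — every world is R-related to itself.
So F validates K, K4; K45 would additionally require R to be Euclidean. The strongest is K4.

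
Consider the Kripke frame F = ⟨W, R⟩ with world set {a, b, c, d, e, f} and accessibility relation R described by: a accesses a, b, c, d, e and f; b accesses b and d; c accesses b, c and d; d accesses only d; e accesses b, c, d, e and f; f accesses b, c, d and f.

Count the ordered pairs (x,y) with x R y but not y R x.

15

Enumerating: (a,b), (a,c), (a,d), (a,e), (a,f), (b,d), (c,b), (c,d), (e,b), (e,c), (e,d), (e,f), (f,b), (f,c), (f,d).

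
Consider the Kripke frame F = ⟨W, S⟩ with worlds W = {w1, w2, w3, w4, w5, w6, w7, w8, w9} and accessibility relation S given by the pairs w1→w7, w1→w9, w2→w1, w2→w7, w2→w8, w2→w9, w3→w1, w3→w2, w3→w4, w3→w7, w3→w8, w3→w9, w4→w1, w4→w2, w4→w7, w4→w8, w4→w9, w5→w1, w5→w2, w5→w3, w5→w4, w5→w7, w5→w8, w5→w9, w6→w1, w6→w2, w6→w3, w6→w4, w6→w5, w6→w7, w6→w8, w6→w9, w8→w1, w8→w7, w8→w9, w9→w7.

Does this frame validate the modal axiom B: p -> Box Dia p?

The schema B characterises exactly the symmetric frames.
Symmetric: no — w1 S w7 but not w7 S w1.

No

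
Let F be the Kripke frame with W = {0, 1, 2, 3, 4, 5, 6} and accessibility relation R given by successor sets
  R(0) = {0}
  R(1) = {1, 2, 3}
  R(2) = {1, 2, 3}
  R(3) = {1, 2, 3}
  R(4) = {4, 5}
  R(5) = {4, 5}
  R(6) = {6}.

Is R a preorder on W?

Yes

Reflexive: yes — every world is R-related to itself.
Transitive: yes — every two-step R-path is closed by a direct edge.
So R is a preorder.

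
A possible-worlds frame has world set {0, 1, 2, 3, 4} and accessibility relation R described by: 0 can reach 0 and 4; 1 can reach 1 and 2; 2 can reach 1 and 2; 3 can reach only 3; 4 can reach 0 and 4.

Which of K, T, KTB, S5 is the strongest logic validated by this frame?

Reflexive (axiom T): yes — every world is R-related to itself.
Symmetric (axiom B): yes — every pair in R has its reverse in R.
Euclidean (axiom 5): yes — any two successors of a common world are R-related.
So F validates K, T, KTB, S5. The strongest is S5.

S5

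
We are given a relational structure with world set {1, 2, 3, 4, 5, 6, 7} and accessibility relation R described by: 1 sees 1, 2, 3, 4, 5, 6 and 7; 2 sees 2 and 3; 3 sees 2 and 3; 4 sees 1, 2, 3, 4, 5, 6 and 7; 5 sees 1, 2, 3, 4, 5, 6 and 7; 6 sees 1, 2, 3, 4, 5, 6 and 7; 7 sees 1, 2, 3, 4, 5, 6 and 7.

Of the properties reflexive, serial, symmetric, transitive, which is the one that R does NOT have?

Reflexive: yes — every world is R-related to itself.
Serial: yes — every world has a successor (e.g. 1 R 1).
Symmetric: no — 1 R 2 but not 2 R 1.
Transitive: yes — every two-step R-path is closed by a direct edge.
Only symmetric fails.

symmetric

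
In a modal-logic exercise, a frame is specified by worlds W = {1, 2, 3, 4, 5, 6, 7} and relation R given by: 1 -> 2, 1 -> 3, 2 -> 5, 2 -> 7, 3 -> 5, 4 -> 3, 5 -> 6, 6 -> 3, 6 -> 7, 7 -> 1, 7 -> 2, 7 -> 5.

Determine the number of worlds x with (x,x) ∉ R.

Enumerating: 1, 2, 3, 4, 5, 6, 7.

7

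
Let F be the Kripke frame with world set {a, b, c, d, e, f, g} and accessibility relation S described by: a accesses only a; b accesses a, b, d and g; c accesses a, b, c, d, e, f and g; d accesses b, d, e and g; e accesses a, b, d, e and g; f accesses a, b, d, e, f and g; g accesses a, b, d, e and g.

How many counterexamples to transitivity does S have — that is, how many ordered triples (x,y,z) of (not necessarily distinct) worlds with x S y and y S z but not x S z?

5

Enumerating: (b,d,e), (b,g,e), (d,b,a), (d,e,a), (d,g,a).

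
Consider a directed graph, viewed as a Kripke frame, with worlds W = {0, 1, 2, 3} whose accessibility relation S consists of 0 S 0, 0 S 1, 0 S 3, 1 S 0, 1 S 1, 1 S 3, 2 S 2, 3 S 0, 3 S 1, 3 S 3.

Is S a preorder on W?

Reflexive: yes — every world is S-related to itself.
Transitive: yes — every two-step S-path is closed by a direct edge.
So S is a preorder.

Yes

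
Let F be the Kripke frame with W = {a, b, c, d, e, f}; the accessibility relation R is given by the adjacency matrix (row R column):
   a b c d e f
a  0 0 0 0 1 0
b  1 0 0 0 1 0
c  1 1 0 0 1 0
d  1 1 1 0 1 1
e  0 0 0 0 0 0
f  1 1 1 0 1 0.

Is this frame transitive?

Transitive: yes — every two-step R-path is closed by a direct edge.

Yes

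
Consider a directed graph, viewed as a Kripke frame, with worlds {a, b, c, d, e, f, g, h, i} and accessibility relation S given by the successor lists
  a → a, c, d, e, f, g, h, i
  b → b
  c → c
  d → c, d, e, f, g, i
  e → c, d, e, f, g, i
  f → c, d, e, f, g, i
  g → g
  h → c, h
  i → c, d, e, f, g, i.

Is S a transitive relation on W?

Transitive: yes — every two-step S-path is closed by a direct edge.

Yes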